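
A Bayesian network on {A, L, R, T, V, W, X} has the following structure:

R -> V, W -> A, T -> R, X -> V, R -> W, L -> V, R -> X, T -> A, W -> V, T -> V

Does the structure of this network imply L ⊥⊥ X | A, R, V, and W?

Enumerating the 6 paths from L to X and testing each for blocking by {A, R, V, W}:
Path 1: L → V ← T → A ← W ← R → X
  W is a chain here and W is conditioned on, so the path is blocked at W.
Path 2: L → V ← T → R → X
  R is a chain here and R is conditioned on, so the path is blocked at R.
Path 3: L → V ← R → X
  R is a fork here and R is conditioned on, so the path is blocked at R.
Path 4: L → V ← X
  V is a collider and V is conditioned on, which opens it — no node blocks this path, so it is active.
Path 5: L → V ← W → A ← T → R → X
  W is a fork here and W is conditioned on, so the path is blocked at W.
Path 6: L → V ← W ← R → X
  W is a chain here and W is conditioned on, so the path is blocked at W.
At least one path is unblocked, so d-separation fails.

No — L and X are not d-separated given {A, R, V, W}.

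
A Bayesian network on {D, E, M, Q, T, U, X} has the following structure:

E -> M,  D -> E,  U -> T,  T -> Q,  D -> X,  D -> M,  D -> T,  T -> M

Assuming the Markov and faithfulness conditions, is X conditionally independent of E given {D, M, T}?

Yes

There are 3 undirected paths between X and E; checking each against the conditioning set {D, M, T}:
  1. X ← D → E — D:fork[blocks] ⇒ blocked
  2. X ← D → M ← E — D:fork[blocks]; M:collider[open] ⇒ blocked
  3. X ← D → T → M ← E — D:fork[blocks]; T:chain[blocks]; M:collider[open] ⇒ blocked
Since every path is blocked, d-separation holds.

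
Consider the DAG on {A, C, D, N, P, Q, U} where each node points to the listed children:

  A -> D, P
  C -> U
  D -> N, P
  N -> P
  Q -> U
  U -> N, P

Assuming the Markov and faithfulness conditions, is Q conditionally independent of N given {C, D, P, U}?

There are 4 undirected paths between Q and N; checking each against the conditioning set {C, D, P, U}:
  1. Q → U → N — U:chain[blocks] ⇒ blocked
  2. Q → U → P ← A → D → N — U:chain[blocks]; P:collider[open]; A:fork[open]; D:chain[blocks] ⇒ blocked
  3. Q → U → P ← N — U:chain[blocks]; P:collider[open] ⇒ blocked
  4. Q → U → P ← D → N — U:chain[blocks]; P:collider[open]; D:fork[blocks] ⇒ blocked
Every path is blocked, so Q and N are d-separated given {C, D, P, U}.

Yes — Q and N are d-separated given {C, D, P, U}.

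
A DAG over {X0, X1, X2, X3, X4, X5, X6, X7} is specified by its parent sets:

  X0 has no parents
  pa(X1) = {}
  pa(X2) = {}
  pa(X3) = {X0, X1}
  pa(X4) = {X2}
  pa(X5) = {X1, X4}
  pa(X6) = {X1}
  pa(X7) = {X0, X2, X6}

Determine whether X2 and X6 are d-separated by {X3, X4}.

4 paths connect X2 and X6; each must be blocked for d-separation to hold:
Path 1: X2 → X7 ← X0 → X3 ← X1 → X6
  X7 is a collider here and neither X7 nor any of its descendants is conditioned on, so the collider stays closed — the path is blocked at X7.
Path 2: X2 → X7 ← X6
  X7 is a collider here and neither X7 nor any of its descendants is conditioned on, so the collider stays closed — the path is blocked at X7.
Path 3: X2 → X4 → X5 ← X1 → X6
  X4 is a chain here and X4 is conditioned on, so the path is blocked at X4.
Path 4: X2 → X4 → X5 ← X1 → X3 ← X0 → X7 ← X6
  X4 is a chain here and X4 is conditioned on, so the path is blocked at X4.
Every path is blocked, so X2 and X6 are d-separated given {X3, X4}.

Yes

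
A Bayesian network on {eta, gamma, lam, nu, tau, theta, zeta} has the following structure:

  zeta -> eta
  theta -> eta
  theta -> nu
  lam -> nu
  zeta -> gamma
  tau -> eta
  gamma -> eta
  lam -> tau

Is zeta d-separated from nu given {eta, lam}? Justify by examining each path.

No

Enumerating the 4 paths from zeta to nu and testing each for blocking by {eta, lam}:
Path 1: zeta → gamma → eta ← tau ← lam → nu
  lam is a fork here and lam is conditioned on, so the path is blocked at lam.
Path 2: zeta → gamma → eta ← theta → nu
  gamma is a chain and gamma is not conditioned on; eta is a collider and eta is conditioned on, which opens it; theta is a fork and theta is not conditioned on — no node blocks this path, so it is active.
Path 3: zeta → eta ← tau ← lam → nu
  lam is a fork here and lam is conditioned on, so the path is blocked at lam.
Path 4: zeta → eta ← theta → nu
  eta is a collider and eta is conditioned on, which opens it; theta is a fork and theta is not conditioned on — no node blocks this path, so it is active.
Because an active path exists, zeta and nu are not d-separated.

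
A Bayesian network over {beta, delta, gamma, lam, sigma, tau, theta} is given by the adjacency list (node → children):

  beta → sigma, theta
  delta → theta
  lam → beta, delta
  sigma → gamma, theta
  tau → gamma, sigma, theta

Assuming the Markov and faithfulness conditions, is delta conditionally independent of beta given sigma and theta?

We examine all 5 paths between delta and beta:
Path 1: delta → theta ← sigma ← beta
  sigma is a chain here and sigma is conditioned on, so the path is blocked at sigma.
Path 2: delta → theta ← beta
  theta is a collider and theta is conditioned on, which opens it — no node blocks this path, so it is active.
Path 3: delta → theta ← tau → sigma ← beta
  theta is a collider and theta is conditioned on, which opens it; tau is a fork and tau is not conditioned on; sigma is a collider and sigma is conditioned on, which opens it — no node blocks this path, so it is active.
Path 4: delta → theta ← tau → gamma ← sigma ← beta
  gamma is a collider here and neither gamma nor any of its descendants is conditioned on, so the collider stays closed — the path is blocked at gamma.
Path 5: delta ← lam → beta
  lam is a fork and lam is not conditioned on — no node blocks this path, so it is active.
Because an active path exists, delta and beta are not d-separated.

No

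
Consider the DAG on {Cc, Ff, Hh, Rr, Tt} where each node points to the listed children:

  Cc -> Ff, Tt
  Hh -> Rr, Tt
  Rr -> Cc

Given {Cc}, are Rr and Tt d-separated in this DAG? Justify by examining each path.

We examine all 2 paths between Rr and Tt:
Path 1: Rr ← Hh → Tt
  Hh is a fork and Hh is not conditioned on — no node blocks this path, so it is active.
Path 2: Rr → Cc → Tt
  Cc is a chain here and Cc is conditioned on, so the path is blocked at Cc.
At least one path is unblocked, so d-separation fails.

No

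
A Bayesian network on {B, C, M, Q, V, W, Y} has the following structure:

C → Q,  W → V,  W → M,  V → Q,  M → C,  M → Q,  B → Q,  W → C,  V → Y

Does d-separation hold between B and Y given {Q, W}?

Enumerating the 5 paths from B to Y and testing each for blocking by {Q, W}:
Path 1: B → Q ← C ← W → V → Y
  W is a fork here and W is conditioned on, so the path is blocked at W.
Path 2: B → Q ← C ← M ← W → V → Y
  W is a fork here and W is conditioned on, so the path is blocked at W.
Path 3: B → Q ← M ← W → V → Y
  W is a fork here and W is conditioned on, so the path is blocked at W.
Path 4: B → Q ← M → C ← W → V → Y
  W is a fork here and W is conditioned on, so the path is blocked at W.
Path 5: B → Q ← V → Y
  Q is a collider and Q is conditioned on, which opens it; V is a fork and V is not conditioned on — no node blocks this path, so it is active.
At least one path is unblocked, so d-separation fails.

No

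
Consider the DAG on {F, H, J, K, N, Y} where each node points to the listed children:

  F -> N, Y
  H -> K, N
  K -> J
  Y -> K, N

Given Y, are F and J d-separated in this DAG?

Yes

4 paths connect F and J; each must be blocked for d-separation to hold:
Path 1: F → N ← Y → K → J
  N is a collider here and neither N nor any of its descendants is conditioned on, so the collider stays closed — the path is blocked at N.
Path 2: F → N ← H → K → J
  N is a collider here and neither N nor any of its descendants is conditioned on, so the collider stays closed — the path is blocked at N.
Path 3: F → Y → N ← H → K → J
  Y is a chain here and Y is conditioned on, so the path is blocked at Y.
Path 4: F → Y → K → J
  Y is a chain here and Y is conditioned on, so the path is blocked at Y.
Since every path is blocked, d-separation holds.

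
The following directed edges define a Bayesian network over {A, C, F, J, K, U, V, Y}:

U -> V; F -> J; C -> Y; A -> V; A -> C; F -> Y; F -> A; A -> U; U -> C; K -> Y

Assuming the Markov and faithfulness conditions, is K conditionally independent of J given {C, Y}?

No — K and J are not d-separated given {C, Y}.

There are 4 undirected paths between K and J; checking each against the conditioning set {C, Y}:
Path 1: K → Y ← F → J
  Y is a collider and Y is conditioned on, which opens it; F is a fork and F is not conditioned on — no node blocks this path, so it is active.
Path 2: K → Y ← C ← A ← F → J
  C is a chain here and C is conditioned on, so the path is blocked at C.
Path 3: K → Y ← C ← U → V ← A ← F → J
  C is a chain here and C is conditioned on, so the path is blocked at C.
Path 4: K → Y ← C ← U ← A ← F → J
  C is a chain here and C is conditioned on, so the path is blocked at C.
Since the path K → Y ← F → J is active, K and J are not d-separated given {C, Y}.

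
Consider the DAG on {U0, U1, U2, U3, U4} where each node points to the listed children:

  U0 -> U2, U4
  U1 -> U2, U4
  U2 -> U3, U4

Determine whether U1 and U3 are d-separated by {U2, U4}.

Yes

We examine all 3 paths between U1 and U3:
Path 1: U1 → U4 ← U0 → U2 → U3
  U2 is a chain here and U2 is conditioned on, so the path is blocked at U2.
Path 2: U1 → U4 ← U2 → U3
  U2 is a fork here and U2 is conditioned on, so the path is blocked at U2.
Path 3: U1 → U2 → U3
  U2 is a chain here and U2 is conditioned on, so the path is blocked at U2.
Since every path is blocked, d-separation holds.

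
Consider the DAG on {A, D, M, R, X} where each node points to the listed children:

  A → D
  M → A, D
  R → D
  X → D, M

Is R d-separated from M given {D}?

No — R and M are not d-separated given {D}.

There are 3 undirected paths between R and M; checking each against the conditioning set {D}:
Path 1: R → D ← A ← M
  D is a collider and D is conditioned on, which opens it; A is a chain and A is not conditioned on — no node blocks this path, so it is active.
Path 2: R → D ← M
  D is a collider and D is conditioned on, which opens it — no node blocks this path, so it is active.
Path 3: R → D ← X → M
  D is a collider and D is conditioned on, which opens it; X is a fork and X is not conditioned on — no node blocks this path, so it is active.
At least one path is unblocked, so d-separation fails.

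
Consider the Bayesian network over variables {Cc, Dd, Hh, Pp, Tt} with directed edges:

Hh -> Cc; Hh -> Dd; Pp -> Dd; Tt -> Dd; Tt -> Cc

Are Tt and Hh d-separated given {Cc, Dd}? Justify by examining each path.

There are 2 undirected paths between Tt and Hh; checking each against the conditioning set {Cc, Dd}:
Path 1: Tt → Cc ← Hh
  Cc is a collider and Cc is conditioned on, which opens it — no node blocks this path, so it is active.
Path 2: Tt → Dd ← Hh
  Dd is a collider and Dd is conditioned on, which opens it — no node blocks this path, so it is active.
Since the path Tt → Cc ← Hh is active, Tt and Hh are not d-separated given {Cc, Dd}.

No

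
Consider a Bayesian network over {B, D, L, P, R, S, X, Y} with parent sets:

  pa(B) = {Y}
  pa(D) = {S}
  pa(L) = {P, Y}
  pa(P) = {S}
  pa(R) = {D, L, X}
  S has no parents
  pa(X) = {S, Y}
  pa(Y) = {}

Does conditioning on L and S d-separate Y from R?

6 paths connect Y and R; each must be blocked for d-separation to hold:
  1. Y → X ← S → D → R — X:collider[blocks]; S:fork[blocks]; D:chain[open] ⇒ blocked
  2. Y → X ← S → P → L → R — X:collider[blocks]; S:fork[blocks]; P:chain[open]; L:chain[blocks] ⇒ blocked
  3. Y → X → R — X:chain[open] ⇒ active
  4. Y → L → R — L:chain[blocks] ⇒ blocked
  5. Y → L ← P ← S → X → R — L:collider[open]; P:chain[open]; S:fork[blocks]; X:chain[open] ⇒ blocked
  6. Y → L ← P ← S → D → R — L:collider[open]; P:chain[open]; S:fork[blocks]; D:chain[open] ⇒ blocked
At least one path is unblocked, so d-separation fails.

No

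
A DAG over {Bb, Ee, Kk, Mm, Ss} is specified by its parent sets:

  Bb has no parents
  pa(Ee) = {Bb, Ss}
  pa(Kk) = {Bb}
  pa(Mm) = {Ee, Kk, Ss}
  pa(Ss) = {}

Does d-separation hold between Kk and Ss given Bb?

4 paths connect Kk and Ss; each must be blocked for d-separation to hold:
  1. Kk ← Bb → Ee ← Ss — Bb:fork[blocks]; Ee:collider[blocks] ⇒ blocked
  2. Kk ← Bb → Ee → Mm ← Ss — Bb:fork[blocks]; Ee:chain[open]; Mm:collider[blocks] ⇒ blocked
  3. Kk → Mm ← Ss — Mm:collider[blocks] ⇒ blocked
  4. Kk → Mm ← Ee ← Ss — Mm:collider[blocks]; Ee:chain[open] ⇒ blocked
Every path is blocked, so Kk and Ss are d-separated given {Bb}.

Yes — Kk and Ss are d-separated given {Bb}.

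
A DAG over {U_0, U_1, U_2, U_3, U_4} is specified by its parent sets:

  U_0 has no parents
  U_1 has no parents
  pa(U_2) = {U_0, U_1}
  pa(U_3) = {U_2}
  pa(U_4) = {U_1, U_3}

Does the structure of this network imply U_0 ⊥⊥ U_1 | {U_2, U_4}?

There are 2 undirected paths between U_0 and U_1; checking each against the conditioning set {U_2, U_4}:
  1. U_0 → U_2 ← U_1 — U_2:collider[open] ⇒ active
  2. U_0 → U_2 → U_3 → U_4 ← U_1 — U_2:chain[blocks]; U_3:chain[open]; U_4:collider[open] ⇒ blocked
Since the path U_0 → U_2 ← U_1 is active, U_0 and U_1 are not d-separated given {U_2, U_4}.

No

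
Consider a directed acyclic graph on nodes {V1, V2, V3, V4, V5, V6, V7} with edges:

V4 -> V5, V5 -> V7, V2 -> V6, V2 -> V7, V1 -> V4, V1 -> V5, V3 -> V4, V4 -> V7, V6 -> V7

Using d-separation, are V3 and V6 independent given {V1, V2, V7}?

We examine all 6 paths between V3 and V6:
Path 1: V3 → V4 → V5 → V7 ← V6
  V4 is a chain and V4 is not conditioned on; V5 is a chain and V5 is not conditioned on; V7 is a collider and V7 is conditioned on, which opens it — no node blocks this path, so it is active.
Path 2: V3 → V4 → V5 → V7 ← V2 → V6
  V2 is a fork here and V2 is conditioned on, so the path is blocked at V2.
Path 3: V3 → V4 ← V1 → V5 → V7 ← V6
  V1 is a fork here and V1 is conditioned on, so the path is blocked at V1.
Path 4: V3 → V4 ← V1 → V5 → V7 ← V2 → V6
  V1 is a fork here and V1 is conditioned on, so the path is blocked at V1.
Path 5: V3 → V4 → V7 ← V6
  V4 is a chain and V4 is not conditioned on; V7 is a collider and V7 is conditioned on, which opens it — no node blocks this path, so it is active.
Path 6: V3 → V4 → V7 ← V2 → V6
  V2 is a fork here and V2 is conditioned on, so the path is blocked at V2.
At least one path is unblocked, so d-separation fails.

No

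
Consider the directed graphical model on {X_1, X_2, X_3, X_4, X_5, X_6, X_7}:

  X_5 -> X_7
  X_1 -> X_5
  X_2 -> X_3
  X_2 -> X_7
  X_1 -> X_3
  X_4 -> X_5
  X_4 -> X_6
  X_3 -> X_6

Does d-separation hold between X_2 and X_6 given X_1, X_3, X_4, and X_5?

Yes

Enumerating the 4 paths from X_2 to X_6 and testing each for blocking by {X_1, X_3, X_4, X_5}:
Path 1: X_2 → X_7 ← X_5 ← X_1 → X_3 → X_6
  X_7 is a collider here and neither X_7 nor any of its descendants is conditioned on, so the collider stays closed — the path is blocked at X_7.
Path 2: X_2 → X_7 ← X_5 ← X_4 → X_6
  X_7 is a collider here and neither X_7 nor any of its descendants is conditioned on, so the collider stays closed — the path is blocked at X_7.
Path 3: X_2 → X_3 ← X_1 → X_5 ← X_4 → X_6
  X_1 is a fork here and X_1 is conditioned on, so the path is blocked at X_1.
Path 4: X_2 → X_3 → X_6
  X_3 is a chain here and X_3 is conditioned on, so the path is blocked at X_3.
Since every path is blocked, d-separation holds.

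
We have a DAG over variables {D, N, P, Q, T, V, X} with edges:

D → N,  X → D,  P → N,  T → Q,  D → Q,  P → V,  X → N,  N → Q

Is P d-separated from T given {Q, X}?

No

There are 3 undirected paths between P and T; checking each against the conditioning set {Q, X}:
  1. P → N → Q ← T — N:chain[open]; Q:collider[open] ⇒ active
  2. P → N ← X → D → Q ← T — N:collider[open]; X:fork[blocks]; D:chain[open]; Q:collider[open] ⇒ blocked
  3. P → N ← D → Q ← T — N:collider[open]; D:fork[open]; Q:collider[open] ⇒ active
At least one path is unblocked, so d-separation fails.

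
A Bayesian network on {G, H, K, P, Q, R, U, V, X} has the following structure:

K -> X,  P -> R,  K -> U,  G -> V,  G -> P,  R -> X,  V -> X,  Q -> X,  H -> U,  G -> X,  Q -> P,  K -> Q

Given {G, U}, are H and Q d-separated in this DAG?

No

There are 5 undirected paths between H and Q; checking each against the conditioning set {G, U}:
  1. H → U ← K → X ← G → P ← Q — U:collider[open]; K:fork[open]; X:collider[blocks]; G:fork[blocks]; P:collider[blocks] ⇒ blocked
  2. H → U ← K → X ← Q — U:collider[open]; K:fork[open]; X:collider[blocks] ⇒ blocked
  3. H → U ← K → X ← R ← P ← Q — U:collider[open]; K:fork[open]; X:collider[blocks]; R:chain[open]; P:chain[open] ⇒ blocked
  4. H → U ← K → X ← V ← G → P ← Q — U:collider[open]; K:fork[open]; X:collider[blocks]; V:chain[open]; G:fork[blocks]; P:collider[blocks] ⇒ blocked
  5. H → U ← K → Q — U:collider[open]; K:fork[open] ⇒ active
Since the path H → U ← K → Q is active, H and Q are not d-separated given {G, U}.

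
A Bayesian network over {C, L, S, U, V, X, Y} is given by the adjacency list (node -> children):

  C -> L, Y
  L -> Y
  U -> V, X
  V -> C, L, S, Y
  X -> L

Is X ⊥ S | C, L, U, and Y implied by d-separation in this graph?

6 paths connect X and S; each must be blocked for d-separation to hold:
Path 1: X → L → Y ← V → S
  L is a chain here and L is conditioned on, so the path is blocked at L.
Path 2: X → L → Y ← C ← V → S
  L is a chain here and L is conditioned on, so the path is blocked at L.
Path 3: X → L ← V → S
  L is a collider and L is conditioned on, which opens it; V is a fork and V is not conditioned on — no node blocks this path, so it is active.
Path 4: X → L ← C → Y ← V → S
  C is a fork here and C is conditioned on, so the path is blocked at C.
Path 5: X → L ← C ← V → S
  C is a chain here and C is conditioned on, so the path is blocked at C.
Path 6: X ← U → V → S
  U is a fork here and U is conditioned on, so the path is blocked at U.
At least one path is unblocked, so d-separation fails.

No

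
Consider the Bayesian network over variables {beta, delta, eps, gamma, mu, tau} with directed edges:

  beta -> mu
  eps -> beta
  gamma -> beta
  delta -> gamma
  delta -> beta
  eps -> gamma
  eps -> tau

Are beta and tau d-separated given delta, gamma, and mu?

Enumerating the 3 paths from beta to tau and testing each for blocking by {delta, gamma, mu}:
Path 1: beta ← eps → tau
  eps is a fork and eps is not conditioned on — no node blocks this path, so it is active.
Path 2: beta ← delta → gamma ← eps → tau
  delta is a fork here and delta is conditioned on, so the path is blocked at delta.
Path 3: beta ← gamma ← eps → tau
  gamma is a chain here and gamma is conditioned on, so the path is blocked at gamma.
Because an active path exists, beta and tau are not d-separated.

No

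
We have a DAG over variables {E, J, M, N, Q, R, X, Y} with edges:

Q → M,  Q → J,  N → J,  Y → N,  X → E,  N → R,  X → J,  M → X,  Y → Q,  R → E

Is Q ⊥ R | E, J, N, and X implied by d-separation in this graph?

Yes — Q and R are d-separated given {E, J, N, X}.

6 paths connect Q and R; each must be blocked for d-separation to hold:
  1. Q ← Y → N → J ← X → E ← R — Y:fork[open]; N:chain[blocks]; J:collider[open]; X:fork[blocks]; E:collider[open] ⇒ blocked
  2. Q ← Y → N → R — Y:fork[open]; N:chain[blocks] ⇒ blocked
  3. Q → J ← X → E ← R — J:collider[open]; X:fork[blocks]; E:collider[open] ⇒ blocked
  4. Q → J ← N → R — J:collider[open]; N:fork[blocks] ⇒ blocked
  5. Q → M → X → E ← R — M:chain[open]; X:chain[blocks]; E:collider[open] ⇒ blocked
  6. Q → M → X → J ← N → R — M:chain[open]; X:chain[blocks]; J:collider[open]; N:fork[blocks] ⇒ blocked
All paths are blocked; Q ⊥ R | {E, J, N, X} holds.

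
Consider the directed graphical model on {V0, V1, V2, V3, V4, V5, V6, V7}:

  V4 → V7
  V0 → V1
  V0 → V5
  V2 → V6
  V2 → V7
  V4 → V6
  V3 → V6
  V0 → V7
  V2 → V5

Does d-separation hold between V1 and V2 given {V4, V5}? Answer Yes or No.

3 paths connect V1 and V2; each must be blocked for d-separation to hold:
Path 1: V1 ← V0 → V7 ← V4 → V6 ← V2
  V7 is a collider here and neither V7 nor any of its descendants is conditioned on, so the collider stays closed — the path is blocked at V7.
Path 2: V1 ← V0 → V7 ← V2
  V7 is a collider here and neither V7 nor any of its descendants is conditioned on, so the collider stays closed — the path is blocked at V7.
Path 3: V1 ← V0 → V5 ← V2
  V0 is a fork and V0 is not conditioned on; V5 is a collider and V5 is conditioned on, which opens it — no node blocks this path, so it is active.
At least one path is unblocked, so d-separation fails.

No — V1 and V2 are not d-separated given {V4, V5}.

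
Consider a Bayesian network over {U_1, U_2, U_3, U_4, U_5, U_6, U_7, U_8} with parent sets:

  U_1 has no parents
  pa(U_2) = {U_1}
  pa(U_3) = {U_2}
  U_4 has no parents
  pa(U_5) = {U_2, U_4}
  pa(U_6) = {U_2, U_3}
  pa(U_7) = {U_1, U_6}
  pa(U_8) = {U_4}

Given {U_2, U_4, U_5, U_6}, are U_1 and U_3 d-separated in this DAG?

Yes

4 paths connect U_1 and U_3; each must be blocked for d-separation to hold:
  1. U_1 → U_2 → U_6 ← U_3 — U_2:chain[blocks]; U_6:collider[open] ⇒ blocked
  2. U_1 → U_2 → U_3 — U_2:chain[blocks] ⇒ blocked
  3. U_1 → U_7 ← U_6 ← U_2 → U_3 — U_7:collider[blocks]; U_6:chain[blocks]; U_2:fork[blocks] ⇒ blocked
  4. U_1 → U_7 ← U_6 ← U_3 — U_7:collider[blocks]; U_6:chain[blocks] ⇒ blocked
Since every path is blocked, d-separation holds.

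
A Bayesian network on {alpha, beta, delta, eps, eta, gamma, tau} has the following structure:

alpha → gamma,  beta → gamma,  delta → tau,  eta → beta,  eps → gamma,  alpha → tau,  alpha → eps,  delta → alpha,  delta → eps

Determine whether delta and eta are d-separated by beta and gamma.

There are 6 undirected paths between delta and eta; checking each against the conditioning set {beta, gamma}:
Path 1: delta → tau ← alpha → eps → gamma ← beta ← eta
  tau is a collider here and neither tau nor any of its descendants is conditioned on, so the collider stays closed — the path is blocked at tau.
Path 2: delta → tau ← alpha → gamma ← beta ← eta
  tau is a collider here and neither tau nor any of its descendants is conditioned on, so the collider stays closed — the path is blocked at tau.
Path 3: delta → alpha → eps → gamma ← beta ← eta
  beta is a chain here and beta is conditioned on, so the path is blocked at beta.
Path 4: delta → alpha → gamma ← beta ← eta
  beta is a chain here and beta is conditioned on, so the path is blocked at beta.
Path 5: delta → eps ← alpha → gamma ← beta ← eta
  beta is a chain here and beta is conditioned on, so the path is blocked at beta.
Path 6: delta → eps → gamma ← beta ← eta
  beta is a chain here and beta is conditioned on, so the path is blocked at beta.
All paths are blocked; delta ⊥ eta | {beta, gamma} holds.

Yes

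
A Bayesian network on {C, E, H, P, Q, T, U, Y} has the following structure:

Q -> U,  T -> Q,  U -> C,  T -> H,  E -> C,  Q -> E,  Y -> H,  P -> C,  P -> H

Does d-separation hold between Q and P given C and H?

There are 3 undirected paths between Q and P; checking each against the conditioning set {C, H}:
Path 1: Q → E → C ← P
  E is a chain and E is not conditioned on; C is a collider and C is conditioned on, which opens it — no node blocks this path, so it is active.
Path 2: Q → U → C ← P
  U is a chain and U is not conditioned on; C is a collider and C is conditioned on, which opens it — no node blocks this path, so it is active.
Path 3: Q ← T → H ← P
  T is a fork and T is not conditioned on; H is a collider and H is conditioned on, which opens it — no node blocks this path, so it is active.
Since the path Q → E → C ← P is active, Q and P are not d-separated given {C, H}.

No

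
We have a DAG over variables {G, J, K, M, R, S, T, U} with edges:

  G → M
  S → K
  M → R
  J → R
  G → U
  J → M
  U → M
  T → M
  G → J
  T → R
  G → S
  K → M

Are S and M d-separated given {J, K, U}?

We examine all 6 paths between S and M:
Path 1: S ← G → U → M
  U is a chain here and U is conditioned on, so the path is blocked at U.
Path 2: S ← G → M
  G is a fork and G is not conditioned on — no node blocks this path, so it is active.
Path 3: S ← G → J → M
  J is a chain here and J is conditioned on, so the path is blocked at J.
Path 4: S ← G → J → R ← M
  J is a chain here and J is conditioned on, so the path is blocked at J.
Path 5: S ← G → J → R ← T → M
  J is a chain here and J is conditioned on, so the path is blocked at J.
Path 6: S → K → M
  K is a chain here and K is conditioned on, so the path is blocked at K.
Because an active path exists, S and M are not d-separated.

No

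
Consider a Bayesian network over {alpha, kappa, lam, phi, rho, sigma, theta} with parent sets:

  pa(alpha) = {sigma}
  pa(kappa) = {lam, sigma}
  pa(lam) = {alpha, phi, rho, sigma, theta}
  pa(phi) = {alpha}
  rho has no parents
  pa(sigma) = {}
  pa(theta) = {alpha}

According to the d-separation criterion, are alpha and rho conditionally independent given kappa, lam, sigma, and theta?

No

There are 5 undirected paths between alpha and rho; checking each against the conditioning set {kappa, lam, sigma, theta}:
Path 1: alpha ← sigma → kappa ← lam ← rho
  sigma is a fork here and sigma is conditioned on, so the path is blocked at sigma.
Path 2: alpha ← sigma → lam ← rho
  sigma is a fork here and sigma is conditioned on, so the path is blocked at sigma.
Path 3: alpha → theta → lam ← rho
  theta is a chain here and theta is conditioned on, so the path is blocked at theta.
Path 4: alpha → lam ← rho
  lam is a collider and lam is conditioned on, which opens it — no node blocks this path, so it is active.
Path 5: alpha → phi → lam ← rho
  phi is a chain and phi is not conditioned on; lam is a collider and lam is conditioned on, which opens it — no node blocks this path, so it is active.
Because an active path exists, alpha and rho are not d-separated.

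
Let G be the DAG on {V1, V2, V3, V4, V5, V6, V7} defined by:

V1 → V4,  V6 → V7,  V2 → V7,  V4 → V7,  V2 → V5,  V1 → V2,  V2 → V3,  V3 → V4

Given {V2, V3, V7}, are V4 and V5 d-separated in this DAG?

There are 3 undirected paths between V4 and V5; checking each against the conditioning set {V2, V3, V7}:
  1. V4 → V7 ← V2 → V5 — V7:collider[open]; V2:fork[blocks] ⇒ blocked
  2. V4 ← V1 → V2 → V5 — V1:fork[open]; V2:chain[blocks] ⇒ blocked
  3. V4 ← V3 ← V2 → V5 — V3:chain[blocks]; V2:fork[blocks] ⇒ blocked
Since every path is blocked, d-separation holds.

Yes — V4 and V5 are d-separated given {V2, V3, V7}.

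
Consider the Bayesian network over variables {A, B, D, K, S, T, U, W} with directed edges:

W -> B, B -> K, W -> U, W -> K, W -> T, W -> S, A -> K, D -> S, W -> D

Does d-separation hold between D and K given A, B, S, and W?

Yes

We examine all 4 paths between D and K:
  1. D → S ← W → B → K — S:collider[open]; W:fork[blocks]; B:chain[blocks] ⇒ blocked
  2. D → S ← W → K — S:collider[open]; W:fork[blocks] ⇒ blocked
  3. D ← W → B → K — W:fork[blocks]; B:chain[blocks] ⇒ blocked
  4. D ← W → K — W:fork[blocks] ⇒ blocked
Every path is blocked, so D and K are d-separated given {A, B, S, W}.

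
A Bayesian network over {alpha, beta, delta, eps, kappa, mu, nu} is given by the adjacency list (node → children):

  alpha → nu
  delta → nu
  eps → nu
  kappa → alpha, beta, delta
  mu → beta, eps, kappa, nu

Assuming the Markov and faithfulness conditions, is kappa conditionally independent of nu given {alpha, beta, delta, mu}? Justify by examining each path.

Yes

Enumerating the 6 paths from kappa to nu and testing each for blocking by {alpha, beta, delta, mu}:
Path 1: kappa → beta ← mu → eps → nu
  mu is a fork here and mu is conditioned on, so the path is blocked at mu.
Path 2: kappa → beta ← mu → nu
  mu is a fork here and mu is conditioned on, so the path is blocked at mu.
Path 3: kappa ← mu → eps → nu
  mu is a fork here and mu is conditioned on, so the path is blocked at mu.
Path 4: kappa ← mu → nu
  mu is a fork here and mu is conditioned on, so the path is blocked at mu.
Path 5: kappa → delta → nu
  delta is a chain here and delta is conditioned on, so the path is blocked at delta.
Path 6: kappa → alpha → nu
  alpha is a chain here and alpha is conditioned on, so the path is blocked at alpha.
Since every path is blocked, d-separation holds.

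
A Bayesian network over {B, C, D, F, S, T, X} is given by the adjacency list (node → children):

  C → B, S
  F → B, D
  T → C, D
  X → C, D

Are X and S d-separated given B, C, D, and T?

Yes — X and S are d-separated given {B, C, D, T}.

Enumerating the 3 paths from X to S and testing each for blocking by {B, C, D, T}:
Path 1: X → D ← T → C → S
  T is a fork here and T is conditioned on, so the path is blocked at T.
Path 2: X → D ← F → B ← C → S
  C is a fork here and C is conditioned on, so the path is blocked at C.
Path 3: X → C → S
  C is a chain here and C is conditioned on, so the path is blocked at C.
All paths are blocked; X ⊥ S | {B, C, D, T} holds.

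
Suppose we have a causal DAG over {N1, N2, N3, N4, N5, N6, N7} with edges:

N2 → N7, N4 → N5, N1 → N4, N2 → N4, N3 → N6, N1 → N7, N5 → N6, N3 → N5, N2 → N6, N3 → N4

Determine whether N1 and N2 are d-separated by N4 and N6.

No — N1 and N2 are not d-separated given {N4, N6}.

6 paths connect N1 and N2; each must be blocked for d-separation to hold:
  1. N1 → N4 ← N2 — N4:collider[open] ⇒ active
  2. N1 → N4 ← N3 → N6 ← N2 — N4:collider[open]; N3:fork[open]; N6:collider[open] ⇒ active
  3. N1 → N4 ← N3 → N5 → N6 ← N2 — N4:collider[open]; N3:fork[open]; N5:chain[open]; N6:collider[open] ⇒ active
  4. N1 → N4 → N5 → N6 ← N2 — N4:chain[blocks]; N5:chain[open]; N6:collider[open] ⇒ blocked
  5. N1 → N4 → N5 ← N3 → N6 ← N2 — N4:chain[blocks]; N5:collider[open]; N3:fork[open]; N6:collider[open] ⇒ blocked
  6. N1 → N7 ← N2 — N7:collider[blocks] ⇒ blocked
At least one path is unblocked, so d-separation fails.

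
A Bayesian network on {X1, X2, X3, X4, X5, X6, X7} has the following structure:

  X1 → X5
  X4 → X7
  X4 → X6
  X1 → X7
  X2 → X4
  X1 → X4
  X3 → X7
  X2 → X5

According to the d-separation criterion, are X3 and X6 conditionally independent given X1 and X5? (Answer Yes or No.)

There are 3 undirected paths between X3 and X6; checking each against the conditioning set {X1, X5}:
Path 1: X3 → X7 ← X1 → X5 ← X2 → X4 → X6
  X7 is a collider here and neither X7 nor any of its descendants is conditioned on, so the collider stays closed — the path is blocked at X7.
Path 2: X3 → X7 ← X1 → X4 → X6
  X7 is a collider here and neither X7 nor any of its descendants is conditioned on, so the collider stays closed — the path is blocked at X7.
Path 3: X3 → X7 ← X4 → X6
  X7 is a collider here and neither X7 nor any of its descendants is conditioned on, so the collider stays closed — the path is blocked at X7.
Every path is blocked, so X3 and X6 are d-separated given {X1, X5}.

Yes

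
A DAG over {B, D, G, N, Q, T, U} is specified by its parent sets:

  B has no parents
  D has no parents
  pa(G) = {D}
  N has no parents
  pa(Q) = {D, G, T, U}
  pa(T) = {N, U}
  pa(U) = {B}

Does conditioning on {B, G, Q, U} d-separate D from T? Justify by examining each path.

Enumerating the 4 paths from D to T and testing each for blocking by {B, G, Q, U}:
Path 1: D → Q ← U → T
  U is a fork here and U is conditioned on, so the path is blocked at U.
Path 2: D → Q ← T
  Q is a collider and Q is conditioned on, which opens it — no node blocks this path, so it is active.
Path 3: D → G → Q ← U → T
  G is a chain here and G is conditioned on, so the path is blocked at G.
Path 4: D → G → Q ← T
  G is a chain here and G is conditioned on, so the path is blocked at G.
Because an active path exists, D and T are not d-separated.

No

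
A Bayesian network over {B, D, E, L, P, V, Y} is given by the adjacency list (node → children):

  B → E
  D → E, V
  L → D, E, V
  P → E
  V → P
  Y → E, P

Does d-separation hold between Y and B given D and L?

6 paths connect Y and B; each must be blocked for d-separation to hold:
Path 1: Y → E ← B
  E is a collider here and neither E nor any of its descendants is conditioned on, so the collider stays closed — the path is blocked at E.
Path 2: Y → P → E ← B
  E is a collider here and neither E nor any of its descendants is conditioned on, so the collider stays closed — the path is blocked at E.
Path 3: Y → P ← V ← L → E ← B
  P is a collider here and neither P nor any of its descendants is conditioned on, so the collider stays closed — the path is blocked at P.
Path 4: Y → P ← V ← L → D → E ← B
  P is a collider here and neither P nor any of its descendants is conditioned on, so the collider stays closed — the path is blocked at P.
Path 5: Y → P ← V ← D ← L → E ← B
  P is a collider here and neither P nor any of its descendants is conditioned on, so the collider stays closed — the path is blocked at P.
Path 6: Y → P ← V ← D → E ← B
  P is a collider here and neither P nor any of its descendants is conditioned on, so the collider stays closed — the path is blocked at P.
Every path is blocked, so Y and B are d-separated given {D, L}.

Yes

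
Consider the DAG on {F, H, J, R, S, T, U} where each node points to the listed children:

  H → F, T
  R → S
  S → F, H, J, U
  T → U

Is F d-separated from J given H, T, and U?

3 paths connect F and J; each must be blocked for d-separation to hold:
  1. F ← H → T → U ← S → J — H:fork[blocks]; T:chain[blocks]; U:collider[open]; S:fork[open] ⇒ blocked
  2. F ← H ← S → J — H:chain[blocks]; S:fork[open] ⇒ blocked
  3. F ← S → J — S:fork[open] ⇒ active
Since the path F ← S → J is active, F and J are not d-separated given {H, T, U}.

No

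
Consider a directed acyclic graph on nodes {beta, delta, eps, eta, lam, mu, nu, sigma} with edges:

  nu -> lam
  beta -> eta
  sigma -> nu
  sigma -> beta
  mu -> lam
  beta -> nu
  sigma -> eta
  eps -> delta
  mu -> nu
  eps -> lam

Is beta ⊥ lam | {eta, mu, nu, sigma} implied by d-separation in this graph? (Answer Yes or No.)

There are 6 undirected paths between beta and lam; checking each against the conditioning set {eta, mu, nu, sigma}:
Path 1: beta → eta ← sigma → nu ← mu → lam
  sigma is a fork here and sigma is conditioned on, so the path is blocked at sigma.
Path 2: beta → eta ← sigma → nu → lam
  sigma is a fork here and sigma is conditioned on, so the path is blocked at sigma.
Path 3: beta ← sigma → nu ← mu → lam
  sigma is a fork here and sigma is conditioned on, so the path is blocked at sigma.
Path 4: beta ← sigma → nu → lam
  sigma is a fork here and sigma is conditioned on, so the path is blocked at sigma.
Path 5: beta → nu ← mu → lam
  mu is a fork here and mu is conditioned on, so the path is blocked at mu.
Path 6: beta → nu → lam
  nu is a chain here and nu is conditioned on, so the path is blocked at nu.
All paths are blocked; beta ⊥ lam | {eta, mu, nu, sigma} holds.

Yes — beta and lam are d-separated given {eta, mu, nu, sigma}.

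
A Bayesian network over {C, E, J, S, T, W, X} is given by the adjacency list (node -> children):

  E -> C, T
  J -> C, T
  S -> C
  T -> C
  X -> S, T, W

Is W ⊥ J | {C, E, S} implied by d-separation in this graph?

Enumerating the 6 paths from W to J and testing each for blocking by {C, E, S}:
Path 1: W ← X → T ← J
  X is a fork and X is not conditioned on; T is a collider and its descendant C is conditioned on, which opens it — no node blocks this path, so it is active.
Path 2: W ← X → T ← E → C ← J
  E is a fork here and E is conditioned on, so the path is blocked at E.
Path 3: W ← X → T → C ← J
  X is a fork and X is not conditioned on; T is a chain and T is not conditioned on; C is a collider and C is conditioned on, which opens it — no node blocks this path, so it is active.
Path 4: W ← X → S → C ← J
  S is a chain here and S is conditioned on, so the path is blocked at S.
Path 5: W ← X → S → C ← T ← J
  S is a chain here and S is conditioned on, so the path is blocked at S.
Path 6: W ← X → S → C ← E → T ← J
  S is a chain here and S is conditioned on, so the path is blocked at S.
At least one path is unblocked, so d-separation fails.

No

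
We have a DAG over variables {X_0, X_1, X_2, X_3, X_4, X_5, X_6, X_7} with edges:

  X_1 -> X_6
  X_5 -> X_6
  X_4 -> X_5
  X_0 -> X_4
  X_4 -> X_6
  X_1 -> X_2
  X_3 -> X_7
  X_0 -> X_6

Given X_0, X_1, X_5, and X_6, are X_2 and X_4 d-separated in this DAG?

Yes — X_2 and X_4 are d-separated given {X_0, X_1, X_5, X_6}.

Enumerating the 3 paths from X_2 to X_4 and testing each for blocking by {X_0, X_1, X_5, X_6}:
Path 1: X_2 ← X_1 → X_6 ← X_5 ← X_4
  X_1 is a fork here and X_1 is conditioned on, so the path is blocked at X_1.
Path 2: X_2 ← X_1 → X_6 ← X_4
  X_1 is a fork here and X_1 is conditioned on, so the path is blocked at X_1.
Path 3: X_2 ← X_1 → X_6 ← X_0 → X_4
  X_1 is a fork here and X_1 is conditioned on, so the path is blocked at X_1.
Every path is blocked, so X_2 and X_4 are d-separated given {X_0, X_1, X_5, X_6}.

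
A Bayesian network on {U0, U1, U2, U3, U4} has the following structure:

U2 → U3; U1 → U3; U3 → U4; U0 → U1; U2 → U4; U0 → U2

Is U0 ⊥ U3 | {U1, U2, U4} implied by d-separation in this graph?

Yes

Enumerating the 3 paths from U0 to U3 and testing each for blocking by {U1, U2, U4}:
Path 1: U0 → U2 → U3
  U2 is a chain here and U2 is conditioned on, so the path is blocked at U2.
Path 2: U0 → U2 → U4 ← U3
  U2 is a chain here and U2 is conditioned on, so the path is blocked at U2.
Path 3: U0 → U1 → U3
  U1 is a chain here and U1 is conditioned on, so the path is blocked at U1.
Every path is blocked, so U0 and U3 are d-separated given {U1, U2, U4}.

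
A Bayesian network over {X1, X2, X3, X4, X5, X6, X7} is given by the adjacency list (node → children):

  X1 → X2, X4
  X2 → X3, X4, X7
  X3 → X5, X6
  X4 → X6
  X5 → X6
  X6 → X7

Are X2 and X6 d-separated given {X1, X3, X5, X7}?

No — X2 and X6 are not d-separated given {X1, X3, X5, X7}.

There are 5 undirected paths between X2 and X6; checking each against the conditioning set {X1, X3, X5, X7}:
Path 1: X2 ← X1 → X4 → X6
  X1 is a fork here and X1 is conditioned on, so the path is blocked at X1.
Path 2: X2 → X7 ← X6
  X7 is a collider and X7 is conditioned on, which opens it — no node blocks this path, so it is active.
Path 3: X2 → X3 → X6
  X3 is a chain here and X3 is conditioned on, so the path is blocked at X3.
Path 4: X2 → X3 → X5 → X6
  X3 is a chain here and X3 is conditioned on, so the path is blocked at X3.
Path 5: X2 → X4 → X6
  X4 is a chain and X4 is not conditioned on — no node blocks this path, so it is active.
Because an active path exists, X2 and X6 are not d-separated.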